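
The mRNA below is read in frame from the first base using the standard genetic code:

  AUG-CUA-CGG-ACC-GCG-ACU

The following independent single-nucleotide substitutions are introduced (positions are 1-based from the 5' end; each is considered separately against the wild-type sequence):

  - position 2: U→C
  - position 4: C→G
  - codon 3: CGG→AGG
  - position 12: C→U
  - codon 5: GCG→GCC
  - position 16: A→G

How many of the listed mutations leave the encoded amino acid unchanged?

3

Codon 1: AUG (Met) → ACG (Thr) — missense.
Codon 2: CUA (Leu) → GUA (Val) — missense.
Codon 3: CGG (Arg) → AGG (Arg) — synonymous.
Codon 4: ACC (Thr) → ACU (Thr) — synonymous.
Codon 5: GCG (Ala) → GCC (Ala) — synonymous.
Codon 6: ACU (Thr) → GCU (Ala) — missense.
Synonymous: 3 of 6.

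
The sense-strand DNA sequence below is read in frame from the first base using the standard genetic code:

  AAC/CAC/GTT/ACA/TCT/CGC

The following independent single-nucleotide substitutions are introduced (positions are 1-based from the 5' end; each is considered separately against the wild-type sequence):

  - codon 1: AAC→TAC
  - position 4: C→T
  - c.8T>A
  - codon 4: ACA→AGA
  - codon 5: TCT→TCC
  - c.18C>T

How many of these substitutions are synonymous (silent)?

Codon 1: AAC (Asn) → TAC (Tyr) — missense.
Codon 2: CAC (His) → TAC (Tyr) — missense.
Codon 3: GTT (Val) → GAT (Asp) — missense.
Codon 4: ACA (Thr) → AGA (Arg) — missense.
Codon 5: TCT (Ser) → TCC (Ser) — synonymous.
Codon 6: CGC (Arg) → CGT (Arg) — synonymous.
Synonymous: 2 of 6.

2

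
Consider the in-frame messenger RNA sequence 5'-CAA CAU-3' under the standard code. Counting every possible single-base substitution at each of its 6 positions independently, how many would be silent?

2

Codon 1 (CAA, Gln): 1 synonymous substitution.
Codon 2 (CAU, His): 1 synonymous substitution.
Total: 1 + 1 = 2.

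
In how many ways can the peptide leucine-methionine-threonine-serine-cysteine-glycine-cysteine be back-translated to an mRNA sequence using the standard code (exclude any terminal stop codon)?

Leu: 6 codons.
Met: 1 codon.
Thr: 4 codons.
Ser: 6 codons.
Cys: 2 codons.
Gly: 4 codons.
Cys: 2 codons.
6 × 1 × 4 × 6 × 2 × 4 × 2 = 2304.

2304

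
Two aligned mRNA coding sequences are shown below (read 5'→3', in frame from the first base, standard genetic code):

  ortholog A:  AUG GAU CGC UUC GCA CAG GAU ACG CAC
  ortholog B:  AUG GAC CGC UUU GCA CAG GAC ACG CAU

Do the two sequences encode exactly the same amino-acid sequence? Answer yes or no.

Codon 1: AUG Met / AUG Met — identical.
Codon 2: GAU Asp / GAC Asp — synonymous.
Codon 3: CGC Arg / CGC Arg — identical.
Codon 4: UUC Phe / UUU Phe — synonymous.
Codon 5: GCA Ala / GCA Ala — identical.
Codon 6: CAG Gln / CAG Gln — identical.
Codon 7: GAU Asp / GAC Asp — synonymous.
Codon 8: ACG Thr / ACG Thr — identical.
Codon 9: CAC His / CAU His — synonymous.
Nonsynonymous differences: 0 → same protein.

yes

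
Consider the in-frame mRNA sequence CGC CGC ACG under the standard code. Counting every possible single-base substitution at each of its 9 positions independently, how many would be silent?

9

Codon 1 (CGC, Arg): 3 synonymous substitutions.
Codon 2 (CGC, Arg): 3 synonymous substitutions.
Codon 3 (ACG, Thr): 3 synonymous substitutions.
Total: 3 + 3 + 3 = 9.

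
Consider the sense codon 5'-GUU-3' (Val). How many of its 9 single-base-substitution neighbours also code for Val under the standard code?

3

Position 1: none → 0 synonymous.
Position 2: none → 0 synonymous.
Position 3: GUC, GUA, GUG → 3 synonymous.
Total: 0 + 0 + 3 = 3.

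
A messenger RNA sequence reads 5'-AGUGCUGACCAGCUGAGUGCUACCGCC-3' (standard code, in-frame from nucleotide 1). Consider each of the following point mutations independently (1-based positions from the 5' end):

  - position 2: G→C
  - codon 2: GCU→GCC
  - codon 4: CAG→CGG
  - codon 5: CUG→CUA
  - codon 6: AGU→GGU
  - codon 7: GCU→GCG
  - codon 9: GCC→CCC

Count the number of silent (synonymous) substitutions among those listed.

3

Codon 1: AGU (Ser) → ACU (Thr) — missense.
Codon 2: GCU (Ala) → GCC (Ala) — synonymous.
Codon 4: CAG (Gln) → CGG (Arg) — missense.
Codon 5: CUG (Leu) → CUA (Leu) — synonymous.
Codon 6: AGU (Ser) → GGU (Gly) — missense.
Codon 7: GCU (Ala) → GCG (Ala) — synonymous.
Codon 9: GCC (Ala) → CCC (Pro) — missense.
Synonymous: 3 of 7.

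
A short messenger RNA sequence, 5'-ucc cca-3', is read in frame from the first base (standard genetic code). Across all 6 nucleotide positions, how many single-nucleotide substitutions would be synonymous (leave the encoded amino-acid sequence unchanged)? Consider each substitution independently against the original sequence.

6

Codon 1 (UCC, Ser): 3 synonymous substitutions.
Codon 2 (CCA, Pro): 3 synonymous substitutions.
Total: 3 + 3 = 6.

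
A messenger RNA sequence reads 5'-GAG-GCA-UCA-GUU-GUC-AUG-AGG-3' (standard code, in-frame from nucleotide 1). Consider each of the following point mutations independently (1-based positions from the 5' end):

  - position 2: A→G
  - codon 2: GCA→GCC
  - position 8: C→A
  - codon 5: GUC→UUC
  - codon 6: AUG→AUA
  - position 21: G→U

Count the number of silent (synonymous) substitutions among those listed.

Codon 1: GAG (Glu) → GGG (Gly) — missense.
Codon 2: GCA (Ala) → GCC (Ala) — synonymous.
Codon 3: UCA (Ser) → UAA (Stop) — nonsense.
Codon 5: GUC (Val) → UUC (Phe) — missense.
Codon 6: AUG (Met) → AUA (Ile) — missense.
Codon 7: AGG (Arg) → AGU (Ser) — missense.
Synonymous: 1 of 6.

1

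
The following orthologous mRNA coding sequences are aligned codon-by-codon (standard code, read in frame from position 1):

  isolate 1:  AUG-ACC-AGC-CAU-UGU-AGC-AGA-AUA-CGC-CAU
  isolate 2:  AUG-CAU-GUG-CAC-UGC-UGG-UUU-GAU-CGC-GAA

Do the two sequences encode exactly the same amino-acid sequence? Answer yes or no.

Codon 1: AUG Met / AUG Met — identical.
Codon 2: ACC Thr / CAU His — nonsynonymous.
Codon 3: AGC Ser / GUG Val — nonsynonymous.
Codon 4: CAU His / CAC His — synonymous.
Codon 5: UGU Cys / UGC Cys — synonymous.
Codon 6: AGC Ser / UGG Trp — nonsynonymous.
Codon 7: AGA Arg / UUU Phe — nonsynonymous.
Codon 8: AUA Ile / GAU Asp — nonsynonymous.
Codon 9: CGC Arg / CGC Arg — identical.
Codon 10: CAU His / GAA Glu — nonsynonymous.
Nonsynonymous differences: 6 → different protein.

no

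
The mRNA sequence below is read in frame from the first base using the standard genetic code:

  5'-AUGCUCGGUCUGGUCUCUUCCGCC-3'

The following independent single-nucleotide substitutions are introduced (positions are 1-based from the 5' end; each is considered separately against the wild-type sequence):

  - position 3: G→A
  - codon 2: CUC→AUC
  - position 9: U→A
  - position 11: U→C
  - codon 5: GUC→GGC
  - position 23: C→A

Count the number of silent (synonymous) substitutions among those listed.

1

Codon 1: AUG (Met) → AUA (Ile) — missense.
Codon 2: CUC (Leu) → AUC (Ile) — missense.
Codon 3: GGU (Gly) → GGA (Gly) — synonymous.
Codon 4: CUG (Leu) → CCG (Pro) — missense.
Codon 5: GUC (Val) → GGC (Gly) — missense.
Codon 8: GCC (Ala) → GAC (Asp) — missense.
Synonymous: 1 of 6.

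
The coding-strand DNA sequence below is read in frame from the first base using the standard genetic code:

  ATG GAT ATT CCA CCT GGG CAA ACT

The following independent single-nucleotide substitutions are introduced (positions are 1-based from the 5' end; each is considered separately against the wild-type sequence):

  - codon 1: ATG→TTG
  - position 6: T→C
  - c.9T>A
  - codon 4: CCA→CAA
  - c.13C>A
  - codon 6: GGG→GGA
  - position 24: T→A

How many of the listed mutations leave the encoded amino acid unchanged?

4

Codon 1: ATG (Met) → TTG (Leu) — missense.
Codon 2: GAT (Asp) → GAC (Asp) — synonymous.
Codon 3: ATT (Ile) → ATA (Ile) — synonymous.
Codon 4: CCA (Pro) → CAA (Gln) — missense.
Codon 5: CCT (Pro) → ACT (Thr) — missense.
Codon 6: GGG (Gly) → GGA (Gly) — synonymous.
Codon 8: ACT (Thr) → ACA (Thr) — synonymous.
Synonymous: 4 of 7.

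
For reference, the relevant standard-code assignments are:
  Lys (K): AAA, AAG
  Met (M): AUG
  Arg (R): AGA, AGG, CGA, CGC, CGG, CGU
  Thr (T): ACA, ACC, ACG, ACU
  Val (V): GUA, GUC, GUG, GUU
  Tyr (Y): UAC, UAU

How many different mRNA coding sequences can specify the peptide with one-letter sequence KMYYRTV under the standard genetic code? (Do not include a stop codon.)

Lys: 2 codons.
Met: 1 codon.
Tyr: 2 codons.
Tyr: 2 codons.
Arg: 6 codons.
Thr: 4 codons.
Val: 4 codons.
2 × 1 × 2 × 2 × 6 × 4 × 4 = 768.

768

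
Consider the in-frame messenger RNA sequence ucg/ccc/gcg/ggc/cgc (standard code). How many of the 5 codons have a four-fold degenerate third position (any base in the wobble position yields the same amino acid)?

5

Codon 1 UCG (Ser): third position 4-fold.
Codon 2 CCC (Pro): third position 4-fold.
Codon 3 GCG (Ala): third position 4-fold.
Codon 4 GGC (Gly): third position 4-fold.
Codon 5 CGC (Arg): third position 4-fold.
Four-fold degenerate third positions: 5.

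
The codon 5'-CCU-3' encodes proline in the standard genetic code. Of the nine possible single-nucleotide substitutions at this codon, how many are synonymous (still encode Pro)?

3

Position 1: none → 0 synonymous.
Position 2: none → 0 synonymous.
Position 3: CCC, CCA, CCG → 3 synonymous.
Total: 0 + 0 + 3 = 3.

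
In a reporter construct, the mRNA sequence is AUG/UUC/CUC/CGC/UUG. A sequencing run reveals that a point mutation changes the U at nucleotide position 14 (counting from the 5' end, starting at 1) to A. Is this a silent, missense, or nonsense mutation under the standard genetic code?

Position 14 falls in codon 5: UUG → Leu.
After the substitution the codon is UAG → Stop.
The new codon is a stop codon, so this is a nonsense mutation.

nonsense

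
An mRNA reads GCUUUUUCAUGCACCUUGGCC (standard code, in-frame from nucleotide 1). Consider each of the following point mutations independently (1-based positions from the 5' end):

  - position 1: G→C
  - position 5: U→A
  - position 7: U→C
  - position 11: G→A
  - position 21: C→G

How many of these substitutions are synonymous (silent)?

Codon 1: GCU (Ala) → CCU (Pro) — missense.
Codon 2: UUU (Phe) → UAU (Tyr) — missense.
Codon 3: UCA (Ser) → CCA (Pro) — missense.
Codon 4: UGC (Cys) → UAC (Tyr) — missense.
Codon 7: GCC (Ala) → GCG (Ala) — synonymous.
Synonymous: 1 of 5.

1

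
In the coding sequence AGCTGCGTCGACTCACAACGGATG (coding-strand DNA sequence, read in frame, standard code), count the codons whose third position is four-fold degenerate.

Codon 1 AGC (Ser): third position 2-fold.
Codon 2 TGC (Cys): third position 2-fold.
Codon 3 GTC (Val): third position 4-fold.
Codon 4 GAC (Asp): third position 2-fold.
Codon 5 TCA (Ser): third position 4-fold.
Codon 6 CAA (Gln): third position 2-fold.
Codon 7 CGG (Arg): third position 4-fold.
Codon 8 ATG (Met): third position 1-fold.
Four-fold degenerate third positions: 3.

3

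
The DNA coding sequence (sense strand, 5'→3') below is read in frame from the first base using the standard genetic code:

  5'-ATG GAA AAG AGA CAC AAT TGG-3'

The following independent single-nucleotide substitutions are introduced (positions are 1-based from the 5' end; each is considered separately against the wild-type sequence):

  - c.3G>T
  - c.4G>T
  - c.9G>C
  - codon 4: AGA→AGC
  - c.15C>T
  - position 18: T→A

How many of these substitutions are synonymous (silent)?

1

Codon 1: ATG (Met) → ATT (Ile) — missense.
Codon 2: GAA (Glu) → TAA (Stop) — nonsense.
Codon 3: AAG (Lys) → AAC (Asn) — missense.
Codon 4: AGA (Arg) → AGC (Ser) — missense.
Codon 5: CAC (His) → CAT (His) — synonymous.
Codon 6: AAT (Asn) → AAA (Lys) — missense.
Synonymous: 1 of 6.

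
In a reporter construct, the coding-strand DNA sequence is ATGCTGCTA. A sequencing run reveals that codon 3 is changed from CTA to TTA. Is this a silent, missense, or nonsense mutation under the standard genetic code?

Position 7 falls in codon 3: CTA → Leu.
After the substitution the codon is TTA → Leu.
Both encode Leu, so the change is synonymous.

silent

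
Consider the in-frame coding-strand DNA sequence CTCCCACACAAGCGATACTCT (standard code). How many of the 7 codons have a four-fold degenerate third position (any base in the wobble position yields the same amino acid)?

Codon 1 CTC (Leu): third position 4-fold.
Codon 2 CCA (Pro): third position 4-fold.
Codon 3 CAC (His): third position 2-fold.
Codon 4 AAG (Lys): third position 2-fold.
Codon 5 CGA (Arg): third position 4-fold.
Codon 6 TAC (Tyr): third position 2-fold.
Codon 7 TCT (Ser): third position 4-fold.
Four-fold degenerate third positions: 4.

4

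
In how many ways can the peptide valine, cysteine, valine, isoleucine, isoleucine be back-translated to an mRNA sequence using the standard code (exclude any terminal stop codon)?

288

Val: 4 codons.
Cys: 2 codons.
Val: 4 codons.
Ile: 3 codons.
Ile: 3 codons.
4 × 2 × 4 × 3 × 3 = 288.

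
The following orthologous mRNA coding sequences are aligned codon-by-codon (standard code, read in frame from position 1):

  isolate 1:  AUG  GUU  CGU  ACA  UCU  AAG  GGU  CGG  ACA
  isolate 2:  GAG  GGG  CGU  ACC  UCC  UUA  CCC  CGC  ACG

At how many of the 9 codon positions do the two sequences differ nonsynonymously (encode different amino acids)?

Codon 1: AUG Met / GAG Glu — nonsynonymous.
Codon 2: GUU Val / GGG Gly — nonsynonymous.
Codon 3: CGU Arg / CGU Arg — identical.
Codon 4: ACA Thr / ACC Thr — synonymous.
Codon 5: UCU Ser / UCC Ser — synonymous.
Codon 6: AAG Lys / UUA Leu — nonsynonymous.
Codon 7: GGU Gly / CCC Pro — nonsynonymous.
Codon 8: CGG Arg / CGC Arg — synonymous.
Codon 9: ACA Thr / ACG Thr — synonymous.
Nonsynonymous differences: 4.

4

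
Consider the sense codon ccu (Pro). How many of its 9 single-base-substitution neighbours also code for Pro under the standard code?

Position 1: none → 0 synonymous.
Position 2: none → 0 synonymous.
Position 3: CCC, CCA, CCG → 3 synonymous.
Total: 0 + 0 + 3 = 3.

3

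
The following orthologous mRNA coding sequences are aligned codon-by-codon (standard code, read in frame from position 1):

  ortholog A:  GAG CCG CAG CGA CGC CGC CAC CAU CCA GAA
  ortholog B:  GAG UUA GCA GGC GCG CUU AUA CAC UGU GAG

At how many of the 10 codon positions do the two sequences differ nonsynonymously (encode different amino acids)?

7

Codon 1: GAG Glu / GAG Glu — identical.
Codon 2: CCG Pro / UUA Leu — nonsynonymous.
Codon 3: CAG Gln / GCA Ala — nonsynonymous.
Codon 4: CGA Arg / GGC Gly — nonsynonymous.
Codon 5: CGC Arg / GCG Ala — nonsynonymous.
Codon 6: CGC Arg / CUU Leu — nonsynonymous.
Codon 7: CAC His / AUA Ile — nonsynonymous.
Codon 8: CAU His / CAC His — synonymous.
Codon 9: CCA Pro / UGU Cys — nonsynonymous.
Codon 10: GAA Glu / GAG Glu — synonymous.
Nonsynonymous differences: 7.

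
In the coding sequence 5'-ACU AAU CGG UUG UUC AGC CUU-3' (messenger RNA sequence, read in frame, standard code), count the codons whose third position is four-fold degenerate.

3

Codon 1 ACU (Thr): third position 4-fold.
Codon 2 AAU (Asn): third position 2-fold.
Codon 3 CGG (Arg): third position 4-fold.
Codon 4 UUG (Leu): third position 2-fold.
Codon 5 UUC (Phe): third position 2-fold.
Codon 6 AGC (Ser): third position 2-fold.
Codon 7 CUU (Leu): third position 4-fold.
Four-fold degenerate third positions: 3.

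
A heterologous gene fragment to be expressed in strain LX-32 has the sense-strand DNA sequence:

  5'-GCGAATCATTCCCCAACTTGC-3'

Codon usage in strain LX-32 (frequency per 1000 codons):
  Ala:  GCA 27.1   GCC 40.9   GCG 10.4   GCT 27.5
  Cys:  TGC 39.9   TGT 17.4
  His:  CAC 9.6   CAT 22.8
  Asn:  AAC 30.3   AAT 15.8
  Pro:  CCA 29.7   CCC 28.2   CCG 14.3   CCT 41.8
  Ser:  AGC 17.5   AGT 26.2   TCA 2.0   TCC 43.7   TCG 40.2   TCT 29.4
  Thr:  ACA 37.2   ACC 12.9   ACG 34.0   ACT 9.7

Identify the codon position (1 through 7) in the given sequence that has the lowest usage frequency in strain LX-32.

6

Codon 1 GCG (Ala): 10.4 per 1000.
Codon 2 AAT (Asn): 15.8 per 1000.
Codon 3 CAT (His): 22.8 per 1000.
Codon 4 TCC (Ser): 43.7 per 1000.
Codon 5 CCA (Pro): 29.7 per 1000.
Codon 6 ACT (Thr): 9.7 per 1000.
Codon 7 TGC (Cys): 39.9 per 1000.
Lowest frequency is 9.7 at codon 6.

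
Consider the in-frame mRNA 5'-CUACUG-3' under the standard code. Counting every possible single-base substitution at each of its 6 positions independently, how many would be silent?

Codon 1 (CUA, Leu): 4 synonymous substitutions.
Codon 2 (CUG, Leu): 4 synonymous substitutions.
Total: 4 + 4 = 8.

8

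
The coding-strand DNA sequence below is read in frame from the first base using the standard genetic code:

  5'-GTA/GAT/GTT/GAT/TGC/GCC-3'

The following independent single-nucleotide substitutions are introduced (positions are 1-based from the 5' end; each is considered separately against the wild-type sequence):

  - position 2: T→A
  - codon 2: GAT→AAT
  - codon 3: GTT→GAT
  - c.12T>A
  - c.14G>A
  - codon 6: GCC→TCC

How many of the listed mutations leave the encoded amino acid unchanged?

0

Codon 1: GTA (Val) → GAA (Glu) — missense.
Codon 2: GAT (Asp) → AAT (Asn) — missense.
Codon 3: GTT (Val) → GAT (Asp) — missense.
Codon 4: GAT (Asp) → GAA (Glu) — missense.
Codon 5: TGC (Cys) → TAC (Tyr) — missense.
Codon 6: GCC (Ala) → TCC (Ser) — missense.
Synonymous: 0 of 6.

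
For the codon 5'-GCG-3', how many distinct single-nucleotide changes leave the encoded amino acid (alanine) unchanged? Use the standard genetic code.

3

Position 1: none → 0 synonymous.
Position 2: none → 0 synonymous.
Position 3: GCU, GCC, GCA → 3 synonymous.
Total: 0 + 0 + 3 = 3.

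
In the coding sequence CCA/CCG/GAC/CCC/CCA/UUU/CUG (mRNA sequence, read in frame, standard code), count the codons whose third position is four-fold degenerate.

5

Codon 1 CCA (Pro): third position 4-fold.
Codon 2 CCG (Pro): third position 4-fold.
Codon 3 GAC (Asp): third position 2-fold.
Codon 4 CCC (Pro): third position 4-fold.
Codon 5 CCA (Pro): third position 4-fold.
Codon 6 UUU (Phe): third position 2-fold.
Codon 7 CUG (Leu): third position 4-fold.
Four-fold degenerate third positions: 5.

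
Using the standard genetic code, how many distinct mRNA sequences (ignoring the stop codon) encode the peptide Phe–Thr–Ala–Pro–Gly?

512

Phe: 2 codons.
Thr: 4 codons.
Ala: 4 codons.
Pro: 4 codons.
Gly: 4 codons.
2 × 4 × 4 × 4 × 4 = 512.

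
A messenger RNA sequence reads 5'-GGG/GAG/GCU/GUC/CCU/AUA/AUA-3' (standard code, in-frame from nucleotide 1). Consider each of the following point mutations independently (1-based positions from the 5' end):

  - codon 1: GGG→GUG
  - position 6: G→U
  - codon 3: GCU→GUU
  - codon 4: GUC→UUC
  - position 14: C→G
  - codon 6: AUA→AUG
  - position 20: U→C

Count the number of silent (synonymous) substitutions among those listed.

0

Codon 1: GGG (Gly) → GUG (Val) — missense.
Codon 2: GAG (Glu) → GAU (Asp) — missense.
Codon 3: GCU (Ala) → GUU (Val) — missense.
Codon 4: GUC (Val) → UUC (Phe) — missense.
Codon 5: CCU (Pro) → CGU (Arg) — missense.
Codon 6: AUA (Ile) → AUG (Met) — missense.
Codon 7: AUA (Ile) → ACA (Thr) — missense.
Synonymous: 0 of 7.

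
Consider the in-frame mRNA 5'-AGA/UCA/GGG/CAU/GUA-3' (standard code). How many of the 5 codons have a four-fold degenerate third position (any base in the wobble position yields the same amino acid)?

3

Codon 1 AGA (Arg): third position 2-fold.
Codon 2 UCA (Ser): third position 4-fold.
Codon 3 GGG (Gly): third position 4-fold.
Codon 4 CAU (His): third position 2-fold.
Codon 5 GUA (Val): third position 4-fold.
Four-fold degenerate third positions: 3.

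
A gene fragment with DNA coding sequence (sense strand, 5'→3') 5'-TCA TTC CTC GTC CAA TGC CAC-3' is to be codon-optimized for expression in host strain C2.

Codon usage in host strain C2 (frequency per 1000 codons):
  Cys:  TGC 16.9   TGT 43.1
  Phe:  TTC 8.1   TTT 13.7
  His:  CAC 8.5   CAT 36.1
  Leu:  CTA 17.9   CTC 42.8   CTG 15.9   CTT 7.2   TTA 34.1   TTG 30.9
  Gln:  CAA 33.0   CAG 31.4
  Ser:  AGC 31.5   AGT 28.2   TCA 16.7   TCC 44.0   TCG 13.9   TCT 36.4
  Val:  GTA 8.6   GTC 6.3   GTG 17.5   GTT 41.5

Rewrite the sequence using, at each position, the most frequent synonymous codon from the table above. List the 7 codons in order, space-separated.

TCC TTT CTC GTT CAA TGT CAT

Codon 1 (Ser): best is TCC at 44.0.
Codon 2 (Phe): best is TTT at 13.7.
Codon 3 (Leu): best is CTC at 42.8.
Codon 4 (Val): best is GTT at 41.5.
Codon 5 (Gln): best is CAA at 33.0.
Codon 6 (Cys): best is TGT at 43.1.
Codon 7 (His): best is CAT at 36.1.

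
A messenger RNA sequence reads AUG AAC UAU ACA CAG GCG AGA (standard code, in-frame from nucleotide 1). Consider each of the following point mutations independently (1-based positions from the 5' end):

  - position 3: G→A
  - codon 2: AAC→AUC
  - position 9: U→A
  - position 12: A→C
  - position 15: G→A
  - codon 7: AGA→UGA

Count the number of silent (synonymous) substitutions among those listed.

Codon 1: AUG (Met) → AUA (Ile) — missense.
Codon 2: AAC (Asn) → AUC (Ile) — missense.
Codon 3: UAU (Tyr) → UAA (Stop) — nonsense.
Codon 4: ACA (Thr) → ACC (Thr) — synonymous.
Codon 5: CAG (Gln) → CAA (Gln) — synonymous.
Codon 7: AGA (Arg) → UGA (Stop) — nonsense.
Synonymous: 2 of 6.

2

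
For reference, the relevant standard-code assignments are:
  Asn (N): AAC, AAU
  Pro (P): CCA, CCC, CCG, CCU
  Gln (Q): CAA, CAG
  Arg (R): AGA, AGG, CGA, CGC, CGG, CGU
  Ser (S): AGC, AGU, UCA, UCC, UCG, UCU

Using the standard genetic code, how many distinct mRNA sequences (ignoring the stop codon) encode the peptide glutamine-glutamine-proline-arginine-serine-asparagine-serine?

6912

Gln: 2 codons.
Gln: 2 codons.
Pro: 4 codons.
Arg: 6 codons.
Ser: 6 codons.
Asn: 2 codons.
Ser: 6 codons.
2 × 2 × 4 × 6 × 6 × 2 × 6 = 6912.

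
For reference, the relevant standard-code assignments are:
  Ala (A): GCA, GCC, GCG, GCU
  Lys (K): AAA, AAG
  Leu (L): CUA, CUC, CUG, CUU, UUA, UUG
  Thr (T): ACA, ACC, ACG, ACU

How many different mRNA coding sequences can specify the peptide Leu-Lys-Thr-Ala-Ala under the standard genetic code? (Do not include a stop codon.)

768

Leu: 6 codons.
Lys: 2 codons.
Thr: 4 codons.
Ala: 4 codons.
Ala: 4 codons.
6 × 2 × 4 × 4 × 4 = 768.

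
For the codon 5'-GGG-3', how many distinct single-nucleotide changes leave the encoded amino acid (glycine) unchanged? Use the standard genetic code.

Position 1: none → 0 synonymous.
Position 2: none → 0 synonymous.
Position 3: GGT, GGC, GGA → 3 synonymous.
Total: 0 + 0 + 3 = 3.

3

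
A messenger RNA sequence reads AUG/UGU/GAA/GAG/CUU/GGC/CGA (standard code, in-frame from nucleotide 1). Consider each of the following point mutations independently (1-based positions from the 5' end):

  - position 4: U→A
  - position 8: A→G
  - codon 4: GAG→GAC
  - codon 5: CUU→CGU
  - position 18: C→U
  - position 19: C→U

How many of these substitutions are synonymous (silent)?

1

Codon 2: UGU (Cys) → AGU (Ser) — missense.
Codon 3: GAA (Glu) → GGA (Gly) — missense.
Codon 4: GAG (Glu) → GAC (Asp) — missense.
Codon 5: CUU (Leu) → CGU (Arg) — missense.
Codon 6: GGC (Gly) → GGU (Gly) — synonymous.
Codon 7: CGA (Arg) → UGA (Stop) — nonsense.
Synonymous: 1 of 6.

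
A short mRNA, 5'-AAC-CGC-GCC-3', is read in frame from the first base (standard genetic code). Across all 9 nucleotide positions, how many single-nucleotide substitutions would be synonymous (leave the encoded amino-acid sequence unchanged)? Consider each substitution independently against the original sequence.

7

Codon 1 (AAC, Asn): 1 synonymous substitution.
Codon 2 (CGC, Arg): 3 synonymous substitutions.
Codon 3 (GCC, Ala): 3 synonymous substitutions.
Total: 1 + 3 + 3 = 7.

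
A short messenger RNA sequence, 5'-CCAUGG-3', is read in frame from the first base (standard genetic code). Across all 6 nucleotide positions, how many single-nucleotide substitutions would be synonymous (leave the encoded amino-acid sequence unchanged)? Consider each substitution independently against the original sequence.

Codon 1 (CCA, Pro): 3 synonymous substitutions.
Codon 2 (UGG, Trp): 0 synonymous substitutions.
Total: 3 + 0 = 3.

3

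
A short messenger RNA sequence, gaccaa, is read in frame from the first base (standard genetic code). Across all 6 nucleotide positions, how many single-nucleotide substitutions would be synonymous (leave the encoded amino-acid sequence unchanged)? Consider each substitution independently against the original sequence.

2

Codon 1 (GAC, Asp): 1 synonymous substitution.
Codon 2 (CAA, Gln): 1 synonymous substitution.
Total: 1 + 1 = 2.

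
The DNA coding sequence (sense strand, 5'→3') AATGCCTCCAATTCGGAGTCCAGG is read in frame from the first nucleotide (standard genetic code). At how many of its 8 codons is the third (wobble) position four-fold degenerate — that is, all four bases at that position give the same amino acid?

Codon 1 AAT (Asn): third position 2-fold.
Codon 2 GCC (Ala): third position 4-fold.
Codon 3 TCC (Ser): third position 4-fold.
Codon 4 AAT (Asn): third position 2-fold.
Codon 5 TCG (Ser): third position 4-fold.
Codon 6 GAG (Glu): third position 2-fold.
Codon 7 TCC (Ser): third position 4-fold.
Codon 8 AGG (Arg): third position 2-fold.
Four-fold degenerate third positions: 4.

4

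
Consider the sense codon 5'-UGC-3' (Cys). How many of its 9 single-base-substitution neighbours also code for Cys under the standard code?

Position 1: none → 0 synonymous.
Position 2: none → 0 synonymous.
Position 3: UGU → 1 synonymous.
Total: 0 + 0 + 1 = 1.

1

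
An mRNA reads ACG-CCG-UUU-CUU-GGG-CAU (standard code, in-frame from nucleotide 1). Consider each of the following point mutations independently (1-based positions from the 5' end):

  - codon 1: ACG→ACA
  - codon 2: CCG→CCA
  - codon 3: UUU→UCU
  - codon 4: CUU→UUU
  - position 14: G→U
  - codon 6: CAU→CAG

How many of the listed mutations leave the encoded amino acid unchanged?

2

Codon 1: ACG (Thr) → ACA (Thr) — synonymous.
Codon 2: CCG (Pro) → CCA (Pro) — synonymous.
Codon 3: UUU (Phe) → UCU (Ser) — missense.
Codon 4: CUU (Leu) → UUU (Phe) — missense.
Codon 5: GGG (Gly) → GUG (Val) — missense.
Codon 6: CAU (His) → CAG (Gln) — missense.
Synonymous: 2 of 6.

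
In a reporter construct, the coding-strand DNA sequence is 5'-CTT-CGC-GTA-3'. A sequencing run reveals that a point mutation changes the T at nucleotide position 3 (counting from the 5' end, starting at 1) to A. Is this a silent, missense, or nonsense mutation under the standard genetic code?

silent

Position 3 falls in codon 1: CTT → Leu.
After the substitution the codon is CTA → Leu.
Both encode Leu, so the change is synonymous.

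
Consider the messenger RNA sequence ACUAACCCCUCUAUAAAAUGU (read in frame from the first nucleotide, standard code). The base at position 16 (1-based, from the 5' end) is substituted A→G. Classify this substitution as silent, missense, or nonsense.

Position 16 falls in codon 6: AAA → Lys.
After the substitution the codon is GAA → Glu.
Lys ≠ Glu, so this is a missense mutation.

missense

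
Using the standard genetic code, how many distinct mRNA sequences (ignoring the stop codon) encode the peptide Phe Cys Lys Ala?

32

Phe: 2 codons.
Cys: 2 codons.
Lys: 2 codons.
Ala: 4 codons.
2 × 2 × 2 × 4 = 32.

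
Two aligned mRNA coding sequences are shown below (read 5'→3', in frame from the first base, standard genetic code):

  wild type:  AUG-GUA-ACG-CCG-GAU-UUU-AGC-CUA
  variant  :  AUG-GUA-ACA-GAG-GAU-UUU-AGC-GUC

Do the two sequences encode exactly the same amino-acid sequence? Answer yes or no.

no

Codon 1: AUG Met / AUG Met — identical.
Codon 2: GUA Val / GUA Val — identical.
Codon 3: ACG Thr / ACA Thr — synonymous.
Codon 4: CCG Pro / GAG Glu — nonsynonymous.
Codon 5: GAU Asp / GAU Asp — identical.
Codon 6: UUU Phe / UUU Phe — identical.
Codon 7: AGC Ser / AGC Ser — identical.
Codon 8: CUA Leu / GUC Val — nonsynonymous.
Nonsynonymous differences: 2 → different protein.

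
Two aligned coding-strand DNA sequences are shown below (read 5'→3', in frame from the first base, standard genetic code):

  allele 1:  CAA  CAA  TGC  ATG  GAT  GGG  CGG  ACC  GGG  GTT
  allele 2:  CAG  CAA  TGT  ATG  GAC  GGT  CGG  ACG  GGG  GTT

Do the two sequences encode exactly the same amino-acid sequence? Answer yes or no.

yes

Codon 1: CAA Gln / CAG Gln — synonymous.
Codon 2: CAA Gln / CAA Gln — identical.
Codon 3: TGC Cys / TGT Cys — synonymous.
Codon 4: ATG Met / ATG Met — identical.
Codon 5: GAT Asp / GAC Asp — synonymous.
Codon 6: GGG Gly / GGT Gly — synonymous.
Codon 7: CGG Arg / CGG Arg — identical.
Codon 8: ACC Thr / ACG Thr — synonymous.
Codon 9: GGG Gly / GGG Gly — identical.
Codon 10: GTT Val / GTT Val — identical.
Nonsynonymous differences: 0 → same protein.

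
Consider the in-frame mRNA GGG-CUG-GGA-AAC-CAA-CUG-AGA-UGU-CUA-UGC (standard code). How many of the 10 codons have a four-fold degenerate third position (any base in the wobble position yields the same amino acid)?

5

Codon 1 GGG (Gly): third position 4-fold.
Codon 2 CUG (Leu): third position 4-fold.
Codon 3 GGA (Gly): third position 4-fold.
Codon 4 AAC (Asn): third position 2-fold.
Codon 5 CAA (Gln): third position 2-fold.
Codon 6 CUG (Leu): third position 4-fold.
Codon 7 AGA (Arg): third position 2-fold.
Codon 8 UGU (Cys): third position 2-fold.
Codon 9 CUA (Leu): third position 4-fold.
Codon 10 UGC (Cys): third position 2-fold.
Four-fold degenerate third positions: 5.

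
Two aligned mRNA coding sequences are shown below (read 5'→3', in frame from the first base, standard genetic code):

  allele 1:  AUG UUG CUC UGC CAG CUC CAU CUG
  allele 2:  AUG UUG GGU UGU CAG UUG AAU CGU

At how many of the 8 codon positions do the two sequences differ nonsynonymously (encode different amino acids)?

Codon 1: AUG Met / AUG Met — identical.
Codon 2: UUG Leu / UUG Leu — identical.
Codon 3: CUC Leu / GGU Gly — nonsynonymous.
Codon 4: UGC Cys / UGU Cys — synonymous.
Codon 5: CAG Gln / CAG Gln — identical.
Codon 6: CUC Leu / UUG Leu — synonymous.
Codon 7: CAU His / AAU Asn — nonsynonymous.
Codon 8: CUG Leu / CGU Arg — nonsynonymous.
Nonsynonymous differences: 3.

3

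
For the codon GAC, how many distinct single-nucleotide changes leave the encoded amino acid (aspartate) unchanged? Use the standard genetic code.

Position 1: none → 0 synonymous.
Position 2: none → 0 synonymous.
Position 3: GAU → 1 synonymous.
Total: 0 + 0 + 1 = 1.

1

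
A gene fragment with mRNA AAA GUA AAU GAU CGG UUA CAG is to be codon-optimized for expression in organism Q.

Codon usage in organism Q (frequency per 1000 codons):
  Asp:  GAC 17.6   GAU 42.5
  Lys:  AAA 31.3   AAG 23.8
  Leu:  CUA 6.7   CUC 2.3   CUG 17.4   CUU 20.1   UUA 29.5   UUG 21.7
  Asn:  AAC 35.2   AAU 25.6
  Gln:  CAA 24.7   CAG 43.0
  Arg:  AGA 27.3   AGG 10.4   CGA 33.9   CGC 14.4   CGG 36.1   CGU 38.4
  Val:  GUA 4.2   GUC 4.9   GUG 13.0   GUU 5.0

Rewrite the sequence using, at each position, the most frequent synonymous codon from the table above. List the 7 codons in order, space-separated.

Codon 1 (Lys): best is AAA at 31.3.
Codon 2 (Val): best is GUG at 13.0.
Codon 3 (Asn): best is AAC at 35.2.
Codon 4 (Asp): best is GAU at 42.5.
Codon 5 (Arg): best is CGU at 38.4.
Codon 6 (Leu): best is UUA at 29.5.
Codon 7 (Gln): best is CAG at 43.0.

AAA GUG AAC GAU CGU UUA CAG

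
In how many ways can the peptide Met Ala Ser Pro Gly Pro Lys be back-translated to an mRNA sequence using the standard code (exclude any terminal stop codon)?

Met: 1 codon.
Ala: 4 codons.
Ser: 6 codons.
Pro: 4 codons.
Gly: 4 codons.
Pro: 4 codons.
Lys: 2 codons.
1 × 4 × 6 × 4 × 4 × 4 × 2 = 3072.

3072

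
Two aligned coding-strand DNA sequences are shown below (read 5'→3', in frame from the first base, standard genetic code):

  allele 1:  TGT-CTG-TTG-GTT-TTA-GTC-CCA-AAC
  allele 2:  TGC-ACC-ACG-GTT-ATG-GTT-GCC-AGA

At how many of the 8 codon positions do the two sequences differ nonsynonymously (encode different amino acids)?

Codon 1: TGT Cys / TGC Cys — synonymous.
Codon 2: CTG Leu / ACC Thr — nonsynonymous.
Codon 3: TTG Leu / ACG Thr — nonsynonymous.
Codon 4: GTT Val / GTT Val — identical.
Codon 5: TTA Leu / ATG Met — nonsynonymous.
Codon 6: GTC Val / GTT Val — synonymous.
Codon 7: CCA Pro / GCC Ala — nonsynonymous.
Codon 8: AAC Asn / AGA Arg — nonsynonymous.
Nonsynonymous differences: 5.

5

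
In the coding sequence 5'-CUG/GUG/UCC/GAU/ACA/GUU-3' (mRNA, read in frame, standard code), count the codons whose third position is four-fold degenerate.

Codon 1 CUG (Leu): third position 4-fold.
Codon 2 GUG (Val): third position 4-fold.
Codon 3 UCC (Ser): third position 4-fold.
Codon 4 GAU (Asp): third position 2-fold.
Codon 5 ACA (Thr): third position 4-fold.
Codon 6 GUU (Val): third position 4-fold.
Four-fold degenerate third positions: 5.

5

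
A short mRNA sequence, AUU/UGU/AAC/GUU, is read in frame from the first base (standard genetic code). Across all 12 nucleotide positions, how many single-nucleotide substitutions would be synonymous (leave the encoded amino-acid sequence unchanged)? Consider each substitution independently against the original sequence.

Codon 1 (AUU, Ile): 2 synonymous substitutions.
Codon 2 (UGU, Cys): 1 synonymous substitution.
Codon 3 (AAC, Asn): 1 synonymous substitution.
Codon 4 (GUU, Val): 3 synonymous substitutions.
Total: 2 + 1 + 1 + 3 = 7.

7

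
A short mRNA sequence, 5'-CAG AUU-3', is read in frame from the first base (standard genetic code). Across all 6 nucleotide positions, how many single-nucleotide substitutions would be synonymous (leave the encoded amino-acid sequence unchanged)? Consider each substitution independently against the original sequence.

Codon 1 (CAG, Gln): 1 synonymous substitution.
Codon 2 (AUU, Ile): 2 synonymous substitutions.
Total: 1 + 2 = 3.

3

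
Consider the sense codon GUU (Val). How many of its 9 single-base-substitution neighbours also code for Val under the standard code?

Position 1: none → 0 synonymous.
Position 2: none → 0 synonymous.
Position 3: GUC, GUA, GUG → 3 synonymous.
Total: 0 + 0 + 3 = 3.

3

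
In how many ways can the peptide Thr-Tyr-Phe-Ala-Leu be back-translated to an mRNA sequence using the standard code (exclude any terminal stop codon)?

384

Thr: 4 codons.
Tyr: 2 codons.
Phe: 2 codons.
Ala: 4 codons.
Leu: 6 codons.
4 × 2 × 2 × 4 × 6 = 384.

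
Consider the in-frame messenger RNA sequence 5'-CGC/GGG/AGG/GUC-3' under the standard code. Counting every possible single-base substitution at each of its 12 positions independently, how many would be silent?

Codon 1 (CGC, Arg): 3 synonymous substitutions.
Codon 2 (GGG, Gly): 3 synonymous substitutions.
Codon 3 (AGG, Arg): 2 synonymous substitutions.
Codon 4 (GUC, Val): 3 synonymous substitutions.
Total: 3 + 3 + 2 + 3 = 11.

11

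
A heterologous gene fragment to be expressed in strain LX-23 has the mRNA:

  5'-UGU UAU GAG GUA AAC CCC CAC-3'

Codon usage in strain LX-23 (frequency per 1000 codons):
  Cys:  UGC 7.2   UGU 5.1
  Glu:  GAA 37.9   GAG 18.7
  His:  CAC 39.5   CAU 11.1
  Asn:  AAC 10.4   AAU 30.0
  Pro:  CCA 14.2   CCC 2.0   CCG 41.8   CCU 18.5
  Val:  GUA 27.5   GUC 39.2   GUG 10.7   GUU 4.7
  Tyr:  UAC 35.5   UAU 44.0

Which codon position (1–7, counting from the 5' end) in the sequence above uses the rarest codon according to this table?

6

Codon 1 UGU (Cys): 5.1 per 1000.
Codon 2 UAU (Tyr): 44.0 per 1000.
Codon 3 GAG (Glu): 18.7 per 1000.
Codon 4 GUA (Val): 27.5 per 1000.
Codon 5 AAC (Asn): 10.4 per 1000.
Codon 6 CCC (Pro): 2.0 per 1000.
Codon 7 CAC (His): 39.5 per 1000.
Lowest frequency is 2.0 at codon 6.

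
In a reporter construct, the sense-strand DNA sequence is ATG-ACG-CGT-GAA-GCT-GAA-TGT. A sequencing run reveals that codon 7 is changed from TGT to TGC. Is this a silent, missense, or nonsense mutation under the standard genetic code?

silent

Position 21 falls in codon 7: TGT → Cys.
After the substitution the codon is TGC → Cys.
Both encode Cys, so the change is synonymous.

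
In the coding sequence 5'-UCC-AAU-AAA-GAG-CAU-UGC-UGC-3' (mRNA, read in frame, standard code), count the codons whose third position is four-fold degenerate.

Codon 1 UCC (Ser): third position 4-fold.
Codon 2 AAU (Asn): third position 2-fold.
Codon 3 AAA (Lys): third position 2-fold.
Codon 4 GAG (Glu): third position 2-fold.
Codon 5 CAU (His): third position 2-fold.
Codon 6 UGC (Cys): third position 2-fold.
Codon 7 UGC (Cys): third position 2-fold.
Four-fold degenerate third positions: 1.

1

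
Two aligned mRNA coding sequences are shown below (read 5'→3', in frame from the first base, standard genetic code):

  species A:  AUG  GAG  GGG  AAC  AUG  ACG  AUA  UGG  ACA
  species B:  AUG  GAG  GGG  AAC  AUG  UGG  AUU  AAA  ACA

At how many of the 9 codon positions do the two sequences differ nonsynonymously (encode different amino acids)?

2

Codon 1: AUG Met / AUG Met — identical.
Codon 2: GAG Glu / GAG Glu — identical.
Codon 3: GGG Gly / GGG Gly — identical.
Codon 4: AAC Asn / AAC Asn — identical.
Codon 5: AUG Met / AUG Met — identical.
Codon 6: ACG Thr / UGG Trp — nonsynonymous.
Codon 7: AUA Ile / AUU Ile — synonymous.
Codon 8: UGG Trp / AAA Lys — nonsynonymous.
Codon 9: ACA Thr / ACA Thr — identical.
Nonsynonymous differences: 2.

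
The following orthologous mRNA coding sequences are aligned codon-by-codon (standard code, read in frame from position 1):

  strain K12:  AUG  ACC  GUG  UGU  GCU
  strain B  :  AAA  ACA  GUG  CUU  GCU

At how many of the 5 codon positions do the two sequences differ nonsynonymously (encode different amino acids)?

Codon 1: AUG Met / AAA Lys — nonsynonymous.
Codon 2: ACC Thr / ACA Thr — synonymous.
Codon 3: GUG Val / GUG Val — identical.
Codon 4: UGU Cys / CUU Leu — nonsynonymous.
Codon 5: GCU Ala / GCU Ala — identical.
Nonsynonymous differences: 2.

2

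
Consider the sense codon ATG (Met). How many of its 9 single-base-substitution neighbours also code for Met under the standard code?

Position 1: none → 0 synonymous.
Position 2: none → 0 synonymous.
Position 3: none → 0 synonymous.
Total: 0 + 0 + 0 = 0.

0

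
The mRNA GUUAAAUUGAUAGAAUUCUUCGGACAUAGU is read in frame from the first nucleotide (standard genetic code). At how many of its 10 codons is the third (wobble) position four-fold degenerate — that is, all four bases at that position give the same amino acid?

Codon 1 GUU (Val): third position 4-fold.
Codon 2 AAA (Lys): third position 2-fold.
Codon 3 UUG (Leu): third position 2-fold.
Codon 4 AUA (Ile): third position 3-fold.
Codon 5 GAA (Glu): third position 2-fold.
Codon 6 UUC (Phe): third position 2-fold.
Codon 7 UUC (Phe): third position 2-fold.
Codon 8 GGA (Gly): third position 4-fold.
Codon 9 CAU (His): third position 2-fold.
Codon 10 AGU (Ser): third position 2-fold.
Four-fold degenerate third positions: 2.

2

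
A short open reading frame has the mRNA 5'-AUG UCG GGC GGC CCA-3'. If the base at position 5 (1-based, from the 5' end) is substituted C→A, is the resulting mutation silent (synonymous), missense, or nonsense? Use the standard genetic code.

Position 5 falls in codon 2: UCG → Ser.
After the substitution the codon is UAG → Stop.
The new codon is a stop codon, so this is a nonsense mutation.

nonsense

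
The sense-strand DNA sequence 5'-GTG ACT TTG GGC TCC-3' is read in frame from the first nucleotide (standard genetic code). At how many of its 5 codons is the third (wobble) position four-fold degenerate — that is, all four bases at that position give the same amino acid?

Codon 1 GTG (Val): third position 4-fold.
Codon 2 ACT (Thr): third position 4-fold.
Codon 3 TTG (Leu): third position 2-fold.
Codon 4 GGC (Gly): third position 4-fold.
Codon 5 TCC (Ser): third position 4-fold.
Four-fold degenerate third positions: 4.

4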